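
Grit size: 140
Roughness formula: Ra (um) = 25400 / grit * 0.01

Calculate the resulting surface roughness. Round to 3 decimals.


Ra = 25400 / 140 * 0.01
= 1.814 um

1.814


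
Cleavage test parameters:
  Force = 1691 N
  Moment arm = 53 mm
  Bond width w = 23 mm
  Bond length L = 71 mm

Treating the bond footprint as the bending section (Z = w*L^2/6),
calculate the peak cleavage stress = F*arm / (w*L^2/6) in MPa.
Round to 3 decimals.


M = 1691 * 53 = 89623 N*mm
Z = 23 * 71^2 / 6 = 115943 / 6 mm^3
sigma = M / Z = 6 * 89623 / 115943 = 537738 / 115943
= 4.638 MPa

4.638


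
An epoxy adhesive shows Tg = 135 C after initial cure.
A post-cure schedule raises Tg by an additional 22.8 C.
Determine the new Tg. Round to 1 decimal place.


New Tg = 135 + 22.8
= 157.8 C

157.8


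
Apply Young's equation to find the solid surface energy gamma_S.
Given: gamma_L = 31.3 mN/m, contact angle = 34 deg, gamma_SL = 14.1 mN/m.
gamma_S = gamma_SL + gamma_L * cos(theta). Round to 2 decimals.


theta_rad = 34 * pi/180 = 0.593412
gamma_S = 14.1 + 31.3 * cos(0.593412)
= 40.05 mN/m

40.05


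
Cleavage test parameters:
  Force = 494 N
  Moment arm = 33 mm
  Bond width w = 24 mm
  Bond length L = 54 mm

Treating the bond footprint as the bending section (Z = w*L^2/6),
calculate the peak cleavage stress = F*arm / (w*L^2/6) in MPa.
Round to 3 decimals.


M = 494 * 33 = 16302 N*mm
Z = 24 * 54^2 / 6 = 69984 / 6 mm^3
sigma = M / Z = 6 * 16302 / 69984 = 97812 / 69984
= 1.398 MPa

1.398


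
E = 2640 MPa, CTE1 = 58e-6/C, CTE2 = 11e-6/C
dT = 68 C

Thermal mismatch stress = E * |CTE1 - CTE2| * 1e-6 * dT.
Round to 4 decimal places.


= 2640 * 47e-6 * 68
= 8.4374 MPa

8.4374


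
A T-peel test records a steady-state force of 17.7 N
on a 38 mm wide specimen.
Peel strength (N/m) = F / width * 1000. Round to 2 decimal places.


Peel strength = 17.7 / 38 * 1000
= 465.79 N/m

465.79


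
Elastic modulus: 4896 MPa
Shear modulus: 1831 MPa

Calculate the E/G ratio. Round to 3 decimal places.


E / G = 4896 / 1831 = 2.674

2.674


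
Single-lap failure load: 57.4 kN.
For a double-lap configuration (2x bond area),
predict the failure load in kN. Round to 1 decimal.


Failure load = 57.4 * 2 = 114.8 kN

114.8


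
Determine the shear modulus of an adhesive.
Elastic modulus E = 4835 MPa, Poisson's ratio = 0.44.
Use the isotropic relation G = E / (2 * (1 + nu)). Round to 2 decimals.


G = 4835 / (2*(1+0.44)) = 4835 / 2.88
= 1678.82 MPa

1678.82


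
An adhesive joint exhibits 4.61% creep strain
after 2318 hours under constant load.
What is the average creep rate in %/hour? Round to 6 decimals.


Creep rate = strain / time
= 4.61 / 2318
= 0.001989 %/h

0.001989


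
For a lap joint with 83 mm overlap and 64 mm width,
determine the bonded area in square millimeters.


Area = 83 * 64 = 5312 mm^2

5312


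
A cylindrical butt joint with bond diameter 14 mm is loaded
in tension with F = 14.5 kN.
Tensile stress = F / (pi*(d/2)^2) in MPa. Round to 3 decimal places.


Area = pi * (14/2)^2 = 153.9380 mm^2
Stress = 14.5*1000 / 153.9380
= 94.194 MPa

94.194


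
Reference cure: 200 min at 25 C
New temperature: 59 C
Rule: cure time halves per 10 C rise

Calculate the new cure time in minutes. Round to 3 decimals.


factor = 2^((59-25)/10) = 10.5561
t_new = 200 / 10.5561 = 18.946 min

18.946


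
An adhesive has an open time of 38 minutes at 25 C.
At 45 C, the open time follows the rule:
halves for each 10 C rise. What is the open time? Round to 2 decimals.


Factor = 2^((45-25)/10) = 4.0000
Open time = 38 / 4.0000 = 9.50 min

9.50


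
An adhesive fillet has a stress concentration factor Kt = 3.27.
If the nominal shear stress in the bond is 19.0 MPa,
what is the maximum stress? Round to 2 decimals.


Max stress = 19.0 * 3.27 = 62.13 MPa

62.13


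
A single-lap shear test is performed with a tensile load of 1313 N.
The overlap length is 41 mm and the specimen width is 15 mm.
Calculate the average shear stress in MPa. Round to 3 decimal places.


Shear stress = F / (overlap * width)
= 1313 / (41 * 15)
= 1313 / 615
= 2.135 MPa

2.135


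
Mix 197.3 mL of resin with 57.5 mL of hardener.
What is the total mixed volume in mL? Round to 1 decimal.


Total = 197.3 + 57.5 = 254.8 mL

254.8


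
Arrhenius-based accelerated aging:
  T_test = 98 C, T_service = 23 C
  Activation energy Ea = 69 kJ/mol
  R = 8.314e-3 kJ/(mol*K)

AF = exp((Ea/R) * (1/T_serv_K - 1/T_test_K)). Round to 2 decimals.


T_test_K = 371.15, T_serv_K = 296.15
AF = exp((69/8.314e-3) * (1/296.15 - 1/371.15))
= 287.98

287.98


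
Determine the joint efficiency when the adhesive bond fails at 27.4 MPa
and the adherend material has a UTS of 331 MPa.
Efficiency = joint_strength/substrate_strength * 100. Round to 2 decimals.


Joint efficiency = 27.4 / 331 * 100
= 8.28%

8.28


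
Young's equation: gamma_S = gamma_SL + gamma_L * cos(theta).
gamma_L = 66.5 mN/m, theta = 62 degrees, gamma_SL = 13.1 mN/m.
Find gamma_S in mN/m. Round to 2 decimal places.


cos(62 deg) = 0.469472
gamma_S = 13.1 + 66.5 * 0.469472
= 44.32 mN/m

44.32


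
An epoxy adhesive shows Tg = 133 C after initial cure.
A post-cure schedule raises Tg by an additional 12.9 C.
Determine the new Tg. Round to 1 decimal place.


New Tg = 133 + 12.9
= 145.9 C

145.9


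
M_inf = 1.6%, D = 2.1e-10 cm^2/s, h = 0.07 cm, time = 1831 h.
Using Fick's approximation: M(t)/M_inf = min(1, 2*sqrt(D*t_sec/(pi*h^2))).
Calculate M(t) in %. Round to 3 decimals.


t = 6591600 s
ratio = min(1, 2*sqrt(2.1e-10*6591600/(pi*0.0049)))
= 0.599739
M(t) = 1.6 * 0.599739 = 0.960%

0.960


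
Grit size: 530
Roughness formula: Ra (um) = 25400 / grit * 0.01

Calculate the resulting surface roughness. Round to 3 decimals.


Ra = 25400 / 530 * 0.01
= 0.479 um

0.479


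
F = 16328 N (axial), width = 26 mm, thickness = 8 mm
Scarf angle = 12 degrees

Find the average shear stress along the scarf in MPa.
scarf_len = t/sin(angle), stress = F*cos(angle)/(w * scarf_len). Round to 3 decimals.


scarf_len = 8/sin(12 deg) = 38.4779
cos(12 deg) = 0.978148
stress = 16328*0.978148/(26*38.4779) = 15.964 MPa

15.964


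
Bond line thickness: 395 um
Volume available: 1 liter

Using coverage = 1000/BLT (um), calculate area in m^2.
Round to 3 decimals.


1 L = 1e6 mm^3, thickness = 395 um = 0.395 mm
Area = 1e6 / 0.395 mm^2 = (1e6 / 0.395) / 1e6 m^2 = 1000 / 395 m^2
= 2.532 m^2

2.532


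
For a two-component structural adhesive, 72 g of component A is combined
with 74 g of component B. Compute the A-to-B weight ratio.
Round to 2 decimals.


Weight ratio A:B = 72 / 74
= 0.97

0.97


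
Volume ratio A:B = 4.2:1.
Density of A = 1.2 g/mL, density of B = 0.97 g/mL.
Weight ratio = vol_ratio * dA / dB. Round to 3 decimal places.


Wt ratio = 4.2 * 1.2 / 0.97
= 5.196

5.196


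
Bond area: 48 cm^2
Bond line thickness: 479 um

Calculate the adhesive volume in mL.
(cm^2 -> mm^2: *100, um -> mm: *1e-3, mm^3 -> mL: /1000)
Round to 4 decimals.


V = 48*100 * 479*1e-3 / 1000
= 2.2992 mL

2.2992


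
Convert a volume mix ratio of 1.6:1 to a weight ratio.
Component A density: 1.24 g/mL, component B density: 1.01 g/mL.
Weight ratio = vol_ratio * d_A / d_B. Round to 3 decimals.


= 1.6 * 1.24 / 1.01 = 1.964

1.964


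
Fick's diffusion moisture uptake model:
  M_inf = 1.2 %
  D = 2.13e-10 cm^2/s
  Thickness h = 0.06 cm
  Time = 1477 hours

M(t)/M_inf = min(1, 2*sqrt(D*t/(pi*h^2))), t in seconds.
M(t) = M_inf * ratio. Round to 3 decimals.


t_sec = 1477 * 3600 = 5317200
ratio = 2*sqrt(2.13e-10*5317200/(pi*0.06^2))
= min(1, 0.632900)
= 0.632900
M(t) = 1.2 * 0.632900 = 0.759 %

0.759


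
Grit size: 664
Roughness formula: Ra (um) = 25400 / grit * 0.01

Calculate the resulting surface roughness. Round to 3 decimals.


Ra = 25400 / 664 * 0.01
= 0.383 um

0.383


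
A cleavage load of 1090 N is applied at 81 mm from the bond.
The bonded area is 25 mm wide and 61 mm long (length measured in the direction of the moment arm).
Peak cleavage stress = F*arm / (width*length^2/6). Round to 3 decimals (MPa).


Moment = 1090 * 81 = 88290 N*mm
Section modulus = 25 * 3721 / 6 = 93025 / 6 mm^3
Stress = 88290 / (93025 / 6) = 529740 / 93025
= 5.695 MPa

5.695


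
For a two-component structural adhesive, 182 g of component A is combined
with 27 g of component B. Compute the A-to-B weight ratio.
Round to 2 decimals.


Weight ratio A:B = 182 / 27
= 6.74

6.74


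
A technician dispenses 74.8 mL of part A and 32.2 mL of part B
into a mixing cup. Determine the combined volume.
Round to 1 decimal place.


Combined volume = 74.8 + 32.2
= 107.0 mL

107.0


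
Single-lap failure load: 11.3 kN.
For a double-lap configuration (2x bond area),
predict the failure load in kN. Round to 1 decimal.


Failure load = 11.3 * 2 = 22.6 kN

22.6


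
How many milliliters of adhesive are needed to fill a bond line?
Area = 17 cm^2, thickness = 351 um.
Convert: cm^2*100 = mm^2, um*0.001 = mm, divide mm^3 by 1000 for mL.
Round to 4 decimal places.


= (17 * 100) * (351 * 0.001) / 1000
= 0.5967 mL

0.5967


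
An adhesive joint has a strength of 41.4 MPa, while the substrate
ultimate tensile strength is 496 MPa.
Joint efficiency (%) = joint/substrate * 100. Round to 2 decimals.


Efficiency = 41.4 / 496 * 100
= 8.35%

8.35


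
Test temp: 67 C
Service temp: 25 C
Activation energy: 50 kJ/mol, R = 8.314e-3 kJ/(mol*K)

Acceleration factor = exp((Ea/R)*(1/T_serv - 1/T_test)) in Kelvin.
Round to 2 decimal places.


AF = exp((50/0.008314)*(1/298.15 - 1/340.15))
= 12.07

12.07


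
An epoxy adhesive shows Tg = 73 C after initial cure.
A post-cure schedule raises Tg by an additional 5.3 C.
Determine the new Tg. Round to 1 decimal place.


New Tg = 73 + 5.3
= 78.3 C

78.3


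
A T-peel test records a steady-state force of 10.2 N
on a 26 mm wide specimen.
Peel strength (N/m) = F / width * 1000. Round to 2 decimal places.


Peel strength = 10.2 / 26 * 1000
= 392.31 N/m

392.31


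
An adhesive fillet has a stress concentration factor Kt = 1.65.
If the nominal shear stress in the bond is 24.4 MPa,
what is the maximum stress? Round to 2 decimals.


Max stress = 24.4 * 1.65 = 40.26 MPa

40.26


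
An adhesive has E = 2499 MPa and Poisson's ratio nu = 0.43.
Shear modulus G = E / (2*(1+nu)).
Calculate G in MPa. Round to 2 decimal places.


G = 2499 / (2*(1+0.43))
= 2499 / 2.86
= 873.78 MPa

873.78


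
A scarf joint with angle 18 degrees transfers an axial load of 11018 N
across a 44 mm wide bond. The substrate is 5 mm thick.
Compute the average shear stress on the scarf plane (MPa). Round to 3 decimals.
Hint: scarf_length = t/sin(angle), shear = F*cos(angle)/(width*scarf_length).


scarf_length = 5 / sin(18 deg) = 16.1803 mm
cos(18 deg) = 0.951057
shear stress = 11018 * 0.951057 / (44 * 16.1803)
= 14.719 MPa

14.719


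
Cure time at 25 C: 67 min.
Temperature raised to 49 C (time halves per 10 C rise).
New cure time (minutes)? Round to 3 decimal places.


Acceleration factor = 2^(24/10) = 5.2780
New time = 67 / 5.2780 = 12.694 min

12.694


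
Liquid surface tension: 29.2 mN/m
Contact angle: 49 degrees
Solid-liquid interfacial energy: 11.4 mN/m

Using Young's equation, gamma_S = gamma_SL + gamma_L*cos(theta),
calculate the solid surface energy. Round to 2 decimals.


gamma_S = 11.4 + 29.2 * cos(49)
= 30.56 mN/m

30.56


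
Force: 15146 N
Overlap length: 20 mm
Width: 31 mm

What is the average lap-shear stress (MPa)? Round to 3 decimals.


Average shear stress = F / (overlap * width)
= 15146 / (20 * 31)
= 24.429 MPa

24.429


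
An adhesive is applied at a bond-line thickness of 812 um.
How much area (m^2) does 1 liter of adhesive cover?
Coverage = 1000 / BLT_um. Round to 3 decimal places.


Coverage = 1000 / 812 = 1.232 m^2

1.232


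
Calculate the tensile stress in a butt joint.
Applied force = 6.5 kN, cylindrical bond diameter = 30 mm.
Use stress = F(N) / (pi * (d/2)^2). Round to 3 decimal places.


A = pi * 15.0^2 = 706.8583 mm^2
sigma = 6500.0 / 706.8583 = 9.196 MPa

9.196


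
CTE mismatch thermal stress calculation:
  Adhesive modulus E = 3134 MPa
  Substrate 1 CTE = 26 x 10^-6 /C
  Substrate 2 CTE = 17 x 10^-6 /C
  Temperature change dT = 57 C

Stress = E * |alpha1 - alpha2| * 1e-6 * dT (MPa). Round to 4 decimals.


delta_alpha = |26 - 17| = 9 x 10^-6/C
Stress = 3134 * 9e-6 * 57
= 1.6077 MPa

1.6077


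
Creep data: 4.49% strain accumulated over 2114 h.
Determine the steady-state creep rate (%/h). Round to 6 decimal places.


Rate = 4.49 / 2114 = 0.002124 %/h

0.002124


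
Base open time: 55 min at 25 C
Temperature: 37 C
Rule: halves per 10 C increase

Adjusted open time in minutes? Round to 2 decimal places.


Acceleration = 2^((37-25)/10) = 2.2974
Open time = 55 / 2.2974 = 23.94 min

23.94


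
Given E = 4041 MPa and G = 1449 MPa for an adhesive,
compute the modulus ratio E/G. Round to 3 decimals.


E/G ratio = 4041 / 1449 = 2.789

2.789


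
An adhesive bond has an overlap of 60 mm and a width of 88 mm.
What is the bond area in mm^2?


Bond area = overlap * width
= 60 * 88
= 5280 mm^2

5280


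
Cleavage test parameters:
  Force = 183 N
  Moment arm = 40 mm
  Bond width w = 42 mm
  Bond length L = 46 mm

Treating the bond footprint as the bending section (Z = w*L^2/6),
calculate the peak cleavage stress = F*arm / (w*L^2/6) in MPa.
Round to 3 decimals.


M = 183 * 40 = 7320 N*mm
Z = 42 * 46^2 / 6 = 88872 / 6 mm^3
sigma = M / Z = 6 * 7320 / 88872 = 43920 / 88872
= 0.494 MPa

0.494


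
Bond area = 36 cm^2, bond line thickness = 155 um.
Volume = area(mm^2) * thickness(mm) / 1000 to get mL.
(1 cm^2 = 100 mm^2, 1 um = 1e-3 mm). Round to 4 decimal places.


area_mm2 = 36 * 100 = 3600
blt_mm = 155 * 1e-3 = 0.155
vol_mm3 = 3600 * 0.155 = 558.0
vol_mL = 558.0 / 1000 = 0.5580 mL

0.5580


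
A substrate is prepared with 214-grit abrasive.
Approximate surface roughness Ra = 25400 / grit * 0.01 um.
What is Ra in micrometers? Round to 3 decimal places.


Ra = 25400 / 214 * 0.01 = 1.187 um

1.187


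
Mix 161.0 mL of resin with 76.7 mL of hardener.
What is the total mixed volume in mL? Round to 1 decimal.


Total = 161.0 + 76.7 = 237.7 mL

237.7


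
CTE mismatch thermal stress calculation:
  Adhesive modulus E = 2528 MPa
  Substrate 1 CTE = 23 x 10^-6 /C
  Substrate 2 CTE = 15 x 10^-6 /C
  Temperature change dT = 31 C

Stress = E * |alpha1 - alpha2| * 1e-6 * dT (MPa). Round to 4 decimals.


delta_alpha = |23 - 15| = 8 x 10^-6/C
Stress = 2528 * 8e-6 * 31
= 0.6269 MPa

0.6269


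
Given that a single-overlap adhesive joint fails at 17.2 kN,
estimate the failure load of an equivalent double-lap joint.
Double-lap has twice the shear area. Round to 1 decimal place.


Double-lap factor = 2
Expected load = 17.2 * 2 = 34.4 kN

34.4


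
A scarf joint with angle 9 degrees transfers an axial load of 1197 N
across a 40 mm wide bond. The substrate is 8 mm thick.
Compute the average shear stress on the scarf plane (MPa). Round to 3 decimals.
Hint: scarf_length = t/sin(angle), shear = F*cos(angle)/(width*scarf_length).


scarf_length = 8 / sin(9 deg) = 51.1396 mm
cos(9 deg) = 0.987688
shear stress = 1197 * 0.987688 / (40 * 51.1396)
= 0.578 MPa

0.578


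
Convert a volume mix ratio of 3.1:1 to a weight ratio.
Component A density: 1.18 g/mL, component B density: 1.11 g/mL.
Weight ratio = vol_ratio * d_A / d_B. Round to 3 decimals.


= 3.1 * 1.18 / 1.11 = 3.295

3.295


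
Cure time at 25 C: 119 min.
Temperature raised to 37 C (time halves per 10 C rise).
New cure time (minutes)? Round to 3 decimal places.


Acceleration factor = 2^(12/10) = 2.2974
New time = 119 / 2.2974 = 51.798 min

51.798


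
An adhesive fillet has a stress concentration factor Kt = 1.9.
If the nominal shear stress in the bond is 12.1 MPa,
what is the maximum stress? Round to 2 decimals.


Max stress = 12.1 * 1.9 = 22.99 MPa

22.99


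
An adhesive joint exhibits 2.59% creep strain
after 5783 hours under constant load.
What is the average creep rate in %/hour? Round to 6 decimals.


Creep rate = strain / time
= 2.59 / 5783
= 0.000448 %/h

0.000448


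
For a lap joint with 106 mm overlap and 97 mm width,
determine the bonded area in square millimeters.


Area = 106 * 97 = 10282 mm^2

10282


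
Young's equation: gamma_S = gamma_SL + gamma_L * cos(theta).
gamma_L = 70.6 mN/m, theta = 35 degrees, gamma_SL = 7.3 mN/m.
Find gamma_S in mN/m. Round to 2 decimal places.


cos(35 deg) = 0.819152
gamma_S = 7.3 + 70.6 * 0.819152
= 65.13 mN/m

65.13


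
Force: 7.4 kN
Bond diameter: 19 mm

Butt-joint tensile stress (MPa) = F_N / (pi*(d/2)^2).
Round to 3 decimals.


F_N = 7.4 * 1000 = 7400.0 N
A = pi*(9.5)^2 = 283.5287 mm^2
stress = 7400.0 / 283.5287 = 26.100 MPa

26.100


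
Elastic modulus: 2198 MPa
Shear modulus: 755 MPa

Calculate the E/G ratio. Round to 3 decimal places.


E / G = 2198 / 755 = 2.911

2.911


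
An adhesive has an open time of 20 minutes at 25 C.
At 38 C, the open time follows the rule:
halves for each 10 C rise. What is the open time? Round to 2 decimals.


Factor = 2^((38-25)/10) = 2.4623
Open time = 20 / 2.4623 = 8.12 min

8.12


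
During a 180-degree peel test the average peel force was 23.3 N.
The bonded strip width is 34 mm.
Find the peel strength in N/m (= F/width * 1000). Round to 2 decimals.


Peel strength = F/width * 1000
= 23.3 / 34 * 1000
= 685.29 N/m

685.29


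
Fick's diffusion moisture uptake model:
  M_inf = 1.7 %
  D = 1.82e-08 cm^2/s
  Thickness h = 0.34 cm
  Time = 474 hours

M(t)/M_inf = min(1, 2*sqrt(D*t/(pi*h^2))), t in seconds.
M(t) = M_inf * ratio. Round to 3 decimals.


t_sec = 474 * 3600 = 1706400
ratio = 2*sqrt(1.82e-08*1706400/(pi*0.34^2))
= min(1, 0.584860)
= 0.584860
M(t) = 1.7 * 0.584860 = 0.994 %

0.994


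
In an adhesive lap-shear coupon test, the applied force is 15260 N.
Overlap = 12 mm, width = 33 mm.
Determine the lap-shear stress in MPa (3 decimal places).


stress = F / (overlap * width)
= 15260 / (12 * 33)
= 38.535 MPa

38.535


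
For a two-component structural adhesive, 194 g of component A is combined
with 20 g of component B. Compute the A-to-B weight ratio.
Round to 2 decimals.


Weight ratio A:B = 194 / 20
= 9.70

9.70


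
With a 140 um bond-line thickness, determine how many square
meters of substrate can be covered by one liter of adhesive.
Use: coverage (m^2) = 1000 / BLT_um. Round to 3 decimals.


Coverage = 1000 / 140 = 7.143 m^2

7.143


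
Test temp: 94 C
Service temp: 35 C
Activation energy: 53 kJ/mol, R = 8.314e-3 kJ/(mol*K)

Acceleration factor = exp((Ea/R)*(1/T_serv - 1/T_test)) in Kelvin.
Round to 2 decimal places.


AF = exp((53/0.008314)*(1/308.15 - 1/367.15))
= 27.78

27.78


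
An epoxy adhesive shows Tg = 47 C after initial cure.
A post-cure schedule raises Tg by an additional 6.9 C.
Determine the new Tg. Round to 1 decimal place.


New Tg = 47 + 6.9
= 53.9 C

53.9


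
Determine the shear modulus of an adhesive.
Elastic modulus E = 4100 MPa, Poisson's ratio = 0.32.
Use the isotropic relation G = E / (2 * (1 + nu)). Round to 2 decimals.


G = 4100 / (2*(1+0.32)) = 4100 / 2.64
= 1553.03 MPa

1553.03


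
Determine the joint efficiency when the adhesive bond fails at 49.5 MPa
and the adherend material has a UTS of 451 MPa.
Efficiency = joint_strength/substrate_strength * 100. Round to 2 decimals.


Joint efficiency = 49.5 / 451 * 100
= 10.98%

10.98


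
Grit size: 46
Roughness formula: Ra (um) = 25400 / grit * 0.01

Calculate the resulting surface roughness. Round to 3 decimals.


Ra = 25400 / 46 * 0.01
= 5.522 um

5.522


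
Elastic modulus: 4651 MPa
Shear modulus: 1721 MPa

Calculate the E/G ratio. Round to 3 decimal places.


E / G = 4651 / 1721 = 2.702

2.702


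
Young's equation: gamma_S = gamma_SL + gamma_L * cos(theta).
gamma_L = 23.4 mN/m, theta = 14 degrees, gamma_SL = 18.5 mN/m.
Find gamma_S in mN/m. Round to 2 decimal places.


cos(14 deg) = 0.970296
gamma_S = 18.5 + 23.4 * 0.970296
= 41.20 mN/m

41.20


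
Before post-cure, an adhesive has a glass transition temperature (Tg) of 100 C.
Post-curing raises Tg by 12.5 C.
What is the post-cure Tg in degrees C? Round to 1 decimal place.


Tg_post = Tg_base + delta_Tg
= 100 + 12.5
= 112.5 C

112.5


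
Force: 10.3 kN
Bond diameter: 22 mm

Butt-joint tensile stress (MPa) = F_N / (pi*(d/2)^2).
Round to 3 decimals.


F_N = 10.3 * 1000 = 10300.0 N
A = pi*(11.0)^2 = 380.1327 mm^2
stress = 10300.0 / 380.1327 = 27.096 MPa

27.096


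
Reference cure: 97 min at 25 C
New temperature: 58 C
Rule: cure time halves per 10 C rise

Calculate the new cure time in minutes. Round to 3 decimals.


factor = 2^((58-25)/10) = 9.8492
t_new = 97 / 9.8492 = 9.849 min

9.849


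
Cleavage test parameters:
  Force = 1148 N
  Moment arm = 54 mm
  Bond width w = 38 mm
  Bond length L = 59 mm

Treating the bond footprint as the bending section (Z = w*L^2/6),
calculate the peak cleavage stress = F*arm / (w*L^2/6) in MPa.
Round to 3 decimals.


M = 1148 * 54 = 61992 N*mm
Z = 38 * 59^2 / 6 = 132278 / 6 mm^3
sigma = M / Z = 6 * 61992 / 132278 = 371952 / 132278
= 2.812 MPa

2.812


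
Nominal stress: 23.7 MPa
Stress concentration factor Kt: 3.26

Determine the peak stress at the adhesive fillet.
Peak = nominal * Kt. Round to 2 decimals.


Peak stress = 23.7 * 3.26
= 77.26 MPa

77.26


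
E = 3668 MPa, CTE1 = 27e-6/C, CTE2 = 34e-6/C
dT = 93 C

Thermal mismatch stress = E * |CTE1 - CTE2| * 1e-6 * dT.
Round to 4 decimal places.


= 3668 * 7e-6 * 93
= 2.3879 MPa

2.3879


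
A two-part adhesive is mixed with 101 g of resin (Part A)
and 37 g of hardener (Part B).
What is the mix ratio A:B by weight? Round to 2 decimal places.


Mix ratio = mass_A / mass_B
= 101 / 37
= 2.73

2.73


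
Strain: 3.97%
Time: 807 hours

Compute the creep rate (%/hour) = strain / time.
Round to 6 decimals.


Creep rate = 3.97 / 807
= 0.004919 %/h

0.004919


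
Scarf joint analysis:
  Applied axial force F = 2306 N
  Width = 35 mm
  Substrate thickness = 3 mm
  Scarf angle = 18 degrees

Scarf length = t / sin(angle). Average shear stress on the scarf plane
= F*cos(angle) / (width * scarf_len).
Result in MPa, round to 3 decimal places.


Scarf length = 3 / sin(18 deg) = 9.7082 mm
cos(18 deg) = 0.951057
Shear = 2306 * 0.951057 / (35 * 9.7082)
= 6.454 MPa

6.454


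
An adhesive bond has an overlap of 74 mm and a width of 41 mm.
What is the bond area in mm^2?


Bond area = overlap * width
= 74 * 41
= 3034 mm^2

3034


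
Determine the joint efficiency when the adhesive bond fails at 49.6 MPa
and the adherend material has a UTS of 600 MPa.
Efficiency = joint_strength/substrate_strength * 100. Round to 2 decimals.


Joint efficiency = 49.6 / 600 * 100
= 8.27%

8.27


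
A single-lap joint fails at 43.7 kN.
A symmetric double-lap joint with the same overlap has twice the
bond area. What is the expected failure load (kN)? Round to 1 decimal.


Double-lap load = 2 * 43.7 = 87.4 kN

87.4


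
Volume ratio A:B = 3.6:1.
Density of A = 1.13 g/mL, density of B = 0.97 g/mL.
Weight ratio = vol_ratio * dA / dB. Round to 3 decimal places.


Wt ratio = 3.6 * 1.13 / 0.97
= 4.194

4.194


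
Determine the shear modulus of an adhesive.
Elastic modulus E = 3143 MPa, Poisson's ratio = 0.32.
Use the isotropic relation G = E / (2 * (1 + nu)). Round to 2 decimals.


G = 3143 / (2*(1+0.32)) = 3143 / 2.64
= 1190.53 MPa

1190.53


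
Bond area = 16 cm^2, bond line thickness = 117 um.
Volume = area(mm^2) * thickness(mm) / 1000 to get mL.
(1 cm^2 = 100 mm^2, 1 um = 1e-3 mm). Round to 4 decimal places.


area_mm2 = 16 * 100 = 1600
blt_mm = 117 * 1e-3 = 0.117
vol_mm3 = 1600 * 0.117 = 187.2
vol_mL = 187.2 / 1000 = 0.1872 mL

0.1872


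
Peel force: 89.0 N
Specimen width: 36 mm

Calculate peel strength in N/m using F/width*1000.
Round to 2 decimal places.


Peel strength = 89.0 / 36 * 1000 = 2472.22 N/m

2472.22


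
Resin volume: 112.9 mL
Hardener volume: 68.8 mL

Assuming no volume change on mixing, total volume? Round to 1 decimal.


V_total = 112.9 + 68.8 = 181.7 mL

181.7


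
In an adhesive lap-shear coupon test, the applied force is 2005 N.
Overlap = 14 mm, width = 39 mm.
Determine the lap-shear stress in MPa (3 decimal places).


stress = F / (overlap * width)
= 2005 / (14 * 39)
= 3.672 MPa

3.672


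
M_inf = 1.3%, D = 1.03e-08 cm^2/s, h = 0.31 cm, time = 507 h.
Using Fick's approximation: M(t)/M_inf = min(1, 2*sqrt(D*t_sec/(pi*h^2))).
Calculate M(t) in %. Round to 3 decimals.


t = 1825200 s
ratio = min(1, 2*sqrt(1.03e-08*1825200/(pi*0.0961)))
= 0.499077
M(t) = 1.3 * 0.499077 = 0.649%

0.649


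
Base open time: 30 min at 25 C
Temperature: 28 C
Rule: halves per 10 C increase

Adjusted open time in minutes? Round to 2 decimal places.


Acceleration = 2^((28-25)/10) = 1.2311
Open time = 30 / 1.2311 = 24.37 min

24.37


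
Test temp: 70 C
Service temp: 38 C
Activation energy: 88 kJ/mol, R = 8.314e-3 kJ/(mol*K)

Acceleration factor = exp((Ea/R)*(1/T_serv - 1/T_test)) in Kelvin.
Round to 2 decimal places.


AF = exp((88/0.008314)*(1/311.15 - 1/343.15))
= 23.86

23.86


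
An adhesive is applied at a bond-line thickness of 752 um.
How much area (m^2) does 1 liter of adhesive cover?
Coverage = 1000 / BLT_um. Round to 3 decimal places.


Coverage = 1000 / 752 = 1.330 m^2

1.330


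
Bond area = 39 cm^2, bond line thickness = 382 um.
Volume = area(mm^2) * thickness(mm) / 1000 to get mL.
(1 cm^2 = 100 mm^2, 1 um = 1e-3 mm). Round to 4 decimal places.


area_mm2 = 39 * 100 = 3900
blt_mm = 382 * 1e-3 = 0.382
vol_mm3 = 3900 * 0.382 = 1489.8
vol_mL = 1489.8 / 1000 = 1.4898 mL

1.4898


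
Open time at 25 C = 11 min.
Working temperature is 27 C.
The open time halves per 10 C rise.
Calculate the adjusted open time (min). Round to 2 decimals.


factor = 2^((27 - 25) / 10) = 1.1487
ot = 11 / 1.1487 = 9.58 min

9.58


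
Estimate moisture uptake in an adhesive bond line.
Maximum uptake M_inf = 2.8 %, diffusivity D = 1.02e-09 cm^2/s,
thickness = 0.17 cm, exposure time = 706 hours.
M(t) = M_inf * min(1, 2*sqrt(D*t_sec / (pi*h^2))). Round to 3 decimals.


Convert time: 706 h = 2541600 s
ratio = min(1, 2*sqrt(1.02e-09*2541600/(pi*0.17^2)))
= 0.337956
M(t) = 2.8 * 0.337956 = 0.946%

0.946


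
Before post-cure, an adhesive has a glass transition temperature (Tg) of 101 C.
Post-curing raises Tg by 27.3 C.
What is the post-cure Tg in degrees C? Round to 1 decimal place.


Tg_post = Tg_base + delta_Tg
= 101 + 27.3
= 128.3 C

128.3


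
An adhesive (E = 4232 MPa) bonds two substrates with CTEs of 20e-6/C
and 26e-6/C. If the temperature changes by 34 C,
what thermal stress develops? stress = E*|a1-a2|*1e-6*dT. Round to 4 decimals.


Stress = 4232 * |20 - 26| * 1e-6 * 34
= 0.8633 MPa

0.8633


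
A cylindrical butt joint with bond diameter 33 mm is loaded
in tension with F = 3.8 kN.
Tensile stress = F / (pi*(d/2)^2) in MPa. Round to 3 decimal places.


Area = pi * (33/2)^2 = 855.2986 mm^2
Stress = 3.8*1000 / 855.2986
= 4.443 MPa

4.443


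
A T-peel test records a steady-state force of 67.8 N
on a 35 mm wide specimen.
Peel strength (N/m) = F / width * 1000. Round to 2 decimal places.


Peel strength = 67.8 / 35 * 1000
= 1937.14 N/m

1937.14


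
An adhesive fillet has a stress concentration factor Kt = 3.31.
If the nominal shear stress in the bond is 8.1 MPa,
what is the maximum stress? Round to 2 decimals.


Max stress = 8.1 * 3.31 = 26.81 MPa

26.81


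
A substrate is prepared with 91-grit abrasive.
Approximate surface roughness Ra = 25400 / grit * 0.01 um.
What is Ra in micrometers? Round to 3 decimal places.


Ra = 25400 / 91 * 0.01 = 2.791 um

2.791


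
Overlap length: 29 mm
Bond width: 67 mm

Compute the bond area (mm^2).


Bond area = 29 * 67 = 1943 mm^2

1943


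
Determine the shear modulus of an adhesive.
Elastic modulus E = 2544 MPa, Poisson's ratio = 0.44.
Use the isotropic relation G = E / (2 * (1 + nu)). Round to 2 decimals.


G = 2544 / (2*(1+0.44)) = 2544 / 2.88
= 883.33 MPa

883.33


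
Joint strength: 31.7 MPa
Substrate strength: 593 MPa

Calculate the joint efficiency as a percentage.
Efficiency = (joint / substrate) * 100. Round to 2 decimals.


Efficiency = (31.7 / 593) * 100 = 5.35%

5.35


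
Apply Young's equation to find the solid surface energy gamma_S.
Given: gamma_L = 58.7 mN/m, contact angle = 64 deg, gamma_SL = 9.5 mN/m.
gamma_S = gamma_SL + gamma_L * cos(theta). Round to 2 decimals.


theta_rad = 64 * pi/180 = 1.117011
gamma_S = 9.5 + 58.7 * cos(1.117011)
= 35.23 mN/m

35.23


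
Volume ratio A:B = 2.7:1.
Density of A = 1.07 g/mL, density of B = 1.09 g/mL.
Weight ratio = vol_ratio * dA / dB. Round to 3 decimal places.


Wt ratio = 2.7 * 1.07 / 1.09
= 2.650

2.650


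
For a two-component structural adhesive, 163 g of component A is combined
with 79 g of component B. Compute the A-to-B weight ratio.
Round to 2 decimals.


Weight ratio A:B = 163 / 79
= 2.06

2.06


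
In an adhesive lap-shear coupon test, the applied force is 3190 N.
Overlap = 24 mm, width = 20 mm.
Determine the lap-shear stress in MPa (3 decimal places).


stress = F / (overlap * width)
= 3190 / (24 * 20)
= 6.646 MPa

6.646


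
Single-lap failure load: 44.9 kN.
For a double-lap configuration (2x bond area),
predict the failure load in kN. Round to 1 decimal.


Failure load = 44.9 * 2 = 89.8 kN

89.8


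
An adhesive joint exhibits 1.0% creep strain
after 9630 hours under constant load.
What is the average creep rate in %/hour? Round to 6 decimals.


Creep rate = strain / time
= 1.0 / 9630
= 0.000104 %/h

0.000104


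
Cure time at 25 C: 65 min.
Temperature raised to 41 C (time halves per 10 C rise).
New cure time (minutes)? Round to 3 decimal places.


Acceleration factor = 2^(16/10) = 3.0314
New time = 65 / 3.0314 = 21.442 min

21.442


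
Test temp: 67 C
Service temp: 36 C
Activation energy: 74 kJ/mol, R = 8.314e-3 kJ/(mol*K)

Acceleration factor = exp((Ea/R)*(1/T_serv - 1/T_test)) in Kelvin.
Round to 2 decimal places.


AF = exp((74/0.008314)*(1/309.15 - 1/340.15))
= 13.79

13.79


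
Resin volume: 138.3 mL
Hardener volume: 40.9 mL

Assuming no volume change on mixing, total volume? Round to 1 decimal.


V_total = 138.3 + 40.9 = 179.2 mL

179.2


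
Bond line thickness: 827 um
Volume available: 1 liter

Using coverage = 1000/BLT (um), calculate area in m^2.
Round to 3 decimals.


1 L = 1e6 mm^3, thickness = 827 um = 0.827 mm
Area = 1e6 / 0.827 mm^2 = (1e6 / 0.827) / 1e6 m^2 = 1000 / 827 m^2
= 1.209 m^2

1.209


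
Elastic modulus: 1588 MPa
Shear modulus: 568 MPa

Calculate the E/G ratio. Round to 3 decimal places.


E / G = 1588 / 568 = 2.796

2.796


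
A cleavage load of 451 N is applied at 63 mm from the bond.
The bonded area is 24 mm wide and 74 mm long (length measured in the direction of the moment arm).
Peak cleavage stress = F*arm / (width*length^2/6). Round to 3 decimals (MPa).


Moment = 451 * 63 = 28413 N*mm
Section modulus = 24 * 5476 / 6 = 131424 / 6 mm^3
Stress = 28413 / (131424 / 6) = 170478 / 131424
= 1.297 MPa

1.297


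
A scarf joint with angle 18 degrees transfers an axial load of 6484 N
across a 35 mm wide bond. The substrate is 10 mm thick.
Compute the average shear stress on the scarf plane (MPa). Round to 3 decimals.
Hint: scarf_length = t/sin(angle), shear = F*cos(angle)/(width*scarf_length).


scarf_length = 10 / sin(18 deg) = 32.3607 mm
cos(18 deg) = 0.951057
shear stress = 6484 * 0.951057 / (35 * 32.3607)
= 5.445 MPa

5.445


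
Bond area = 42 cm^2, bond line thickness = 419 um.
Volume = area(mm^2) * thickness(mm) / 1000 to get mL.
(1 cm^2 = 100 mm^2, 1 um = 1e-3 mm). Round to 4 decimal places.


area_mm2 = 42 * 100 = 4200
blt_mm = 419 * 1e-3 = 0.419
vol_mm3 = 4200 * 0.419 = 1759.8
vol_mL = 1759.8 / 1000 = 1.7598 mL

1.7598


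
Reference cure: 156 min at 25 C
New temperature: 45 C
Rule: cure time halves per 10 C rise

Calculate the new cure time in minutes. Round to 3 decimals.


factor = 2^((45-25)/10) = 4.0000
t_new = 156 / 4.0000 = 39.000 min

39.000


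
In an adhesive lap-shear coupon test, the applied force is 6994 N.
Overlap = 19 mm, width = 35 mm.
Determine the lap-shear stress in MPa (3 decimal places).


stress = F / (overlap * width)
= 6994 / (19 * 35)
= 10.517 MPa

10.517


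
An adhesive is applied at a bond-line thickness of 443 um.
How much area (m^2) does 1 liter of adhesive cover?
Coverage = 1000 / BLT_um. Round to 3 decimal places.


Coverage = 1000 / 443 = 2.257 m^2

2.257


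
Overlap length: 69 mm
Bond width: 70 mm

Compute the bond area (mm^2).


Bond area = 69 * 70 = 4830 mm^2

4830


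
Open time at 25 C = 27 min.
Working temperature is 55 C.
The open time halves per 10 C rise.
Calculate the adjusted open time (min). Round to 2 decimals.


factor = 2^((55 - 25) / 10) = 8.0000
ot = 27 / 8.0000 = 3.38 min

3.38


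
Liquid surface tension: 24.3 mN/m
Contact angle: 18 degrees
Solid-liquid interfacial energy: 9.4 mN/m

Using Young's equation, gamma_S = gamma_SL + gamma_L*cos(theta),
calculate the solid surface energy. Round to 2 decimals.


gamma_S = 9.4 + 24.3 * cos(18)
= 32.51 mN/m

32.51


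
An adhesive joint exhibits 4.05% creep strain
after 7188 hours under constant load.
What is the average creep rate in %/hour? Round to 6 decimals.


Creep rate = strain / time
= 4.05 / 7188
= 0.000563 %/h

0.000563


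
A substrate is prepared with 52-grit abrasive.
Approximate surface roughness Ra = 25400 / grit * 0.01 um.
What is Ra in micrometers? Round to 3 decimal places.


Ra = 25400 / 52 * 0.01 = 4.885 um

4.885


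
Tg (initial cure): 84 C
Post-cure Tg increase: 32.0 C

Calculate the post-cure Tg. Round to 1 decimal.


Post-cure Tg = 84 + 32.0 = 116.0 C

116.0


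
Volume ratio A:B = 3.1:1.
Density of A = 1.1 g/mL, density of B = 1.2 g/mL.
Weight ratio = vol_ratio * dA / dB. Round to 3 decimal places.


Wt ratio = 3.1 * 1.1 / 1.2
= 2.842

2.842


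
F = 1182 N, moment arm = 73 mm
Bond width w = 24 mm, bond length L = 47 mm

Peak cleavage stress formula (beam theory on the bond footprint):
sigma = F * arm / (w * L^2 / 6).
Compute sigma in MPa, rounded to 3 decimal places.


sigma = (1182 * 73) / (24 * 2209 / 6)
= 86286 * 6 / 53016
= 517716 / 53016
= 9.765 MPa

9.765


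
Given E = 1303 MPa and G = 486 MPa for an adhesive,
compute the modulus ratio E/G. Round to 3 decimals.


E/G ratio = 1303 / 486 = 2.681

2.681


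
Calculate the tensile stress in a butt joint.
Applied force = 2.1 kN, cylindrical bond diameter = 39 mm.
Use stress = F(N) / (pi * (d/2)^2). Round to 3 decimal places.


A = pi * 19.5^2 = 1194.5906 mm^2
sigma = 2100.0 / 1194.5906 = 1.758 MPa

1.758


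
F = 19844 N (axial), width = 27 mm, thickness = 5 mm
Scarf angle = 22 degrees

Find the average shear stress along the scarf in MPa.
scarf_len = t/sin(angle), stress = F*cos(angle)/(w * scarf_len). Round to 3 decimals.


scarf_len = 5/sin(22 deg) = 13.3473
cos(22 deg) = 0.927184
stress = 19844*0.927184/(27*13.3473) = 51.055 MPa

51.055


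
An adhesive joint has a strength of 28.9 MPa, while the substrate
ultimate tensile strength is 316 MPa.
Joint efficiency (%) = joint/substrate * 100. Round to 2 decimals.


Efficiency = 28.9 / 316 * 100
= 9.15%

9.15


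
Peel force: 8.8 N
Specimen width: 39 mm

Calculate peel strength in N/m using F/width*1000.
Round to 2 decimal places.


Peel strength = 8.8 / 39 * 1000 = 225.64 N/m

225.64


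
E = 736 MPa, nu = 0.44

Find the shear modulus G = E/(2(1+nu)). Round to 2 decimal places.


G = 736 / (2 * 1.44)
= 255.56 MPa

255.56


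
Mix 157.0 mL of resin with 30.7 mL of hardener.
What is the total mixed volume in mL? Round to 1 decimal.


Total = 157.0 + 30.7 = 187.7 mL

187.7


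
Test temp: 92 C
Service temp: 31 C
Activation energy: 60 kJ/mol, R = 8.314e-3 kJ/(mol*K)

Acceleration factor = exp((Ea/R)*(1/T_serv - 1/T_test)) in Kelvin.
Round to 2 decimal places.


AF = exp((60/0.008314)*(1/304.15 - 1/365.15))
= 52.66

52.66


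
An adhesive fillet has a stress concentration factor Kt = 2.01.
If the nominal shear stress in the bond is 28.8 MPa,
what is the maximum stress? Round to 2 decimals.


Max stress = 28.8 * 2.01 = 57.89 MPa

57.89


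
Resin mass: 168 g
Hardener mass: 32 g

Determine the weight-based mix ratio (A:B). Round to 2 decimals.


Ratio = 168 / 32 = 5.25

5.25


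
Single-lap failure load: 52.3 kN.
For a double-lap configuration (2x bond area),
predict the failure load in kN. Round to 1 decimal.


Failure load = 52.3 * 2 = 104.6 kN

104.6


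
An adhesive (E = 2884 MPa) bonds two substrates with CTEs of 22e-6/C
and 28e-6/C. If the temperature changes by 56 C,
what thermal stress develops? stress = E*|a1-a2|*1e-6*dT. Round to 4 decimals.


Stress = 2884 * |22 - 28| * 1e-6 * 56
= 0.9690 MPa

0.9690


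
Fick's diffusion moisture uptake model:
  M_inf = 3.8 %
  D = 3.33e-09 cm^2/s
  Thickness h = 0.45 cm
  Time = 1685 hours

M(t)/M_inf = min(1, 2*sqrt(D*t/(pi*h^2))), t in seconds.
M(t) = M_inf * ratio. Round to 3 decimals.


t_sec = 1685 * 3600 = 6066000
ratio = 2*sqrt(3.33e-09*6066000/(pi*0.45^2))
= min(1, 0.356382)
= 0.356382
M(t) = 3.8 * 0.356382 = 1.354 %

1.354


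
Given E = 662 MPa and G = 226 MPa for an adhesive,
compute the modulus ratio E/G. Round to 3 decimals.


E/G ratio = 662 / 226 = 2.929

2.929


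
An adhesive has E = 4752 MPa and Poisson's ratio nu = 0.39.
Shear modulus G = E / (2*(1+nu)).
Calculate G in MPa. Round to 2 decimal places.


G = 4752 / (2*(1+0.39))
= 4752 / 2.78
= 1709.35 MPa

1709.35


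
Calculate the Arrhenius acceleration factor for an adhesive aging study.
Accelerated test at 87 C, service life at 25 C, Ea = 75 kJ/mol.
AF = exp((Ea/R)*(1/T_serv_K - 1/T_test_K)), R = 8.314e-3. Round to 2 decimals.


T_test = 360.15 K, T_serv = 298.15 K
Ea/R = 75 / 0.008314 = 9020.93
AF = exp(9020.93 * (1/298.15 - 1/360.15))
= 182.85

182.85


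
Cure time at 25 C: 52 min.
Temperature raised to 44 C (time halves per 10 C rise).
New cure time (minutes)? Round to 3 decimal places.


Acceleration factor = 2^(19/10) = 3.7321
New time = 52 / 3.7321 = 13.933 min

13.933


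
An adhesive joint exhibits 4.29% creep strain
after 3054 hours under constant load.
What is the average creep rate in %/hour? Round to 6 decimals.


Creep rate = strain / time
= 4.29 / 3054
= 0.001405 %/h

0.001405


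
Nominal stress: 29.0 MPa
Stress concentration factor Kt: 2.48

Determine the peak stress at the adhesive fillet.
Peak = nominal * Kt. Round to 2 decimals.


Peak stress = 29.0 * 2.48
= 71.92 MPa

71.92


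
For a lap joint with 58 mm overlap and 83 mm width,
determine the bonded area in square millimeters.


Area = 58 * 83 = 4814 mm^2

4814


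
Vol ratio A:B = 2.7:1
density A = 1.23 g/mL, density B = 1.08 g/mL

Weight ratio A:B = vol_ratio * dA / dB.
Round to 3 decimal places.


Weight ratio = 2.7 * 1.23 / 1.08
= 3.075

3.075


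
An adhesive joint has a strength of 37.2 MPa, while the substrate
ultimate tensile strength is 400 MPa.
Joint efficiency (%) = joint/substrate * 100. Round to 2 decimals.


Efficiency = 37.2 / 400 * 100
= 9.30%

9.30


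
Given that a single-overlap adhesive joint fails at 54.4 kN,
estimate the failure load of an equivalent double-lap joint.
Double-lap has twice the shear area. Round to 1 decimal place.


Double-lap factor = 2
Expected load = 54.4 * 2 = 108.8 kN

108.8


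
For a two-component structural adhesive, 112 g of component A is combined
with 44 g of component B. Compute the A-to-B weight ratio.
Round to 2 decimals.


Weight ratio A:B = 112 / 44
= 2.55

2.55
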